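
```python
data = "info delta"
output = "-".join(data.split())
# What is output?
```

Trace:
`data = "info delta"` → data = 'info delta'
`output = "-".join(data.split())` → output = 'info-delta'
So output = 'info-delta'

Answer: 'info-delta'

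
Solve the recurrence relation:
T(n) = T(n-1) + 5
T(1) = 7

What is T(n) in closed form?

Unrolling: T(n) = T(1) + 5·(n-1) = 7 + 5(n-1) = 5n + 2.

Answer: T(n) = 5n + 2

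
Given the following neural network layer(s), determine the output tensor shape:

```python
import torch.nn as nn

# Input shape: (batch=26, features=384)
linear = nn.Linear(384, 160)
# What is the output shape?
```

Input: (26, 384) -> Output: (26, 160)

Answer: (26, 160)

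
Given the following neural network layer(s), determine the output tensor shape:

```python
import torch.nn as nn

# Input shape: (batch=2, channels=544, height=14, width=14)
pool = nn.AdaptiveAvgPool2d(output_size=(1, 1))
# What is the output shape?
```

Input: (2, 544, 14, 14) -> Output: (2, 544, 1, 1)

Answer: (2, 544, 1, 1)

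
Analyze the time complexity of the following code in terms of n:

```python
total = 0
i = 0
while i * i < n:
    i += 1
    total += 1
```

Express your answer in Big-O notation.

Each loop level contributes: √n. Multiplying the contributions gives O(√n).

Answer: O(√n)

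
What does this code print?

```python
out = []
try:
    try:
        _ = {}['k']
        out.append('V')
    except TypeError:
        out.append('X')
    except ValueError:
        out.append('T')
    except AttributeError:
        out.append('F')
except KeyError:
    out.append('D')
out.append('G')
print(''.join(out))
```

Execution trace: 'D' (outer except KeyError) → 'G' (after the try/except). Output: DG

Answer: DG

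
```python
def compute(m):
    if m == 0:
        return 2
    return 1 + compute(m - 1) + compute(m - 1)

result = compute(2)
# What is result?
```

compute(m) = 1 + 2·compute(m-1), compute(0)=2. Closed form: (2+1)·2^2 - 1 = 11.

Answer: 11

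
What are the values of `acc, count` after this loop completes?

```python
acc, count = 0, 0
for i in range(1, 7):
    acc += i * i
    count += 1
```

Sum of squares and count
`acc, count` takes the values: (0, 0) → (1, 0) → (1, 1) → (5, 1) → (5, 2) → (14, 2) → (14, 3) → (30, 3) → (30, 4) → (55, 4) → (55, 5) → (91, 5) → (91, 6)

Answer: 91, 6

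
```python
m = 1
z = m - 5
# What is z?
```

Trace:
`m = 1` → m = 1
`z = m - 5` → z = -4
So z = -4

Answer: -4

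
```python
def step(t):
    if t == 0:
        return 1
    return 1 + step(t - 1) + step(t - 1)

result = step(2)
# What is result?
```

step(t) = 1 + 2·step(t-1), step(0)=1. Closed form: (1+1)·2^2 - 1 = 7.

Answer: 7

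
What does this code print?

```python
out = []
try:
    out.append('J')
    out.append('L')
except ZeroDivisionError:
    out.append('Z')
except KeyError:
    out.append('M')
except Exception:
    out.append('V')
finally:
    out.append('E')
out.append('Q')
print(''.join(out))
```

Execution trace: 'J' (try body) → 'L' (try body, no exception) → 'E' (finally) → 'Q' (after the try/except). Output: JLEQ

Answer: JLEQ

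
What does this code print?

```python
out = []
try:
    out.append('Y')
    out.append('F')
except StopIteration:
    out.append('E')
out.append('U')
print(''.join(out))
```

Execution trace: 'Y' (try body) → 'F' (try body, no exception) → 'U' (after the try/except). Output: YFU

Answer: YFU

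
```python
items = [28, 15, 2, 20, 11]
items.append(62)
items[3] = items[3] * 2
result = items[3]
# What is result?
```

Trace:
`items = [28, 15, 2, 20, 11]` → items = [28, 15, 2, 20, 11]
`items.append(62)` → items = [28, 15, 2, 20, 11, 62]
`items[3] = items[3] * 2` → items = [28, 15, 2, 40, 11, 62]
`result = items[3]` → result = 40
So result = 40

Answer: 40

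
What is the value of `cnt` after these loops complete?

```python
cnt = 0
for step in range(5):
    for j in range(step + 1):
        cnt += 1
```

Triangle: 1 + 2 + ... + 5
`cnt` takes the values: 0 → 1 → 2 → 3 → 4 → 5 → 6 → 7 → 8 → 9 → 10 → 11 → 12 → 13 → 14 → 15

Answer: 15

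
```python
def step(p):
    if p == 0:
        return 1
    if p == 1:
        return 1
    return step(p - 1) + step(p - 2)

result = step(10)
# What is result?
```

Build up from base cases: step(0)=1, step(1)=1, step(2)=2, step(3)=3, step(4)=5, step(5)=8, step(6)=13, ..., step(10)=89

Answer: 89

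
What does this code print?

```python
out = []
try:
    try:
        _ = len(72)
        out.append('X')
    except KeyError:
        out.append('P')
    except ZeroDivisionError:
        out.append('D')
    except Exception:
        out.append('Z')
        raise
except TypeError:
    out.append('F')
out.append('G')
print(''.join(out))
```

Execution trace: 'Z' (except Exception) → 'F' (outer except TypeError) → 'G' (after the try/except). Output: ZFG

Answer: ZFG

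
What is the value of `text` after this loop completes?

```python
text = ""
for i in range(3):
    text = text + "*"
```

Repeat '*' 3 times
`text` takes the values: "" → "*" → "**" → "***"

Answer: "***"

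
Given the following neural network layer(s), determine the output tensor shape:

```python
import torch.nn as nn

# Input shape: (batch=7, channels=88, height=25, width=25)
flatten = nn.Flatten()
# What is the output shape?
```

Input: (7, 88, 25, 25) -> Output: (7, 55000)

Answer: (7, 55000)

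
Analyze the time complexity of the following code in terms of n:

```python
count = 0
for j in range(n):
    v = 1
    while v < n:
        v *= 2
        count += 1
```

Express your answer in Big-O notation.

Each loop level contributes: n × log n. Multiplying the contributions gives O(n log n).

Answer: O(n log n)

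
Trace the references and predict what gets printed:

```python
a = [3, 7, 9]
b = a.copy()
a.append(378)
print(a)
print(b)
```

Key concept: list.copy() creates independent copy.
Step by step:
`a = [3, 7, 9]` → a = [3, 7, 9]
`b = a.copy()` → b = [3, 7, 9]
`a.append(378)` → a = [3, 7, 9, 378]
`print(a)` → prints [3, 7, 9, 378]
`print(b)` → prints [3, 7, 9]

Answer:
[3, 7, 9, 378]
[3, 7, 9]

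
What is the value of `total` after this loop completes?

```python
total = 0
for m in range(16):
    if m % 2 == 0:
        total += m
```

Sum of even numbers 0 to 15
`total` takes the values: 0 → 2 → 6 → 12 → 20 → 30 → 42 → 56

Answer: 56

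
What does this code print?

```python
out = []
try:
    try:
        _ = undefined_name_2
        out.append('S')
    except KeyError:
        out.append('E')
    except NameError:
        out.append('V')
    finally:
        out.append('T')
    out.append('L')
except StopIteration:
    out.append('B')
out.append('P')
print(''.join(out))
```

Execution trace: 'V' (inner except NameError) → 'T' (inner finally) → 'L' (try body, no exception) → 'P' (after the try/except). Output: VTLP

Answer: VTLP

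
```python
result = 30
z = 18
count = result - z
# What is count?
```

Trace:
`result = 30` → result = 30
`z = 18` → z = 18
`count = result - z` → count = 12
So count = 12

Answer: 12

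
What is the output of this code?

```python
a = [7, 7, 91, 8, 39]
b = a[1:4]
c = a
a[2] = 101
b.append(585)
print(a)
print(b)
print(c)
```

Key concept: slice vs alias.
Step by step:
`a = [7, 7, 91, 8, 39]` → a = [7, 7, 91, 8, 39]
`b = a[1:4]` → b = [7, 91, 8]
`c = a` → c = [7, 7, 91, 8, 39] (same object as a)
`a[2] = 101` → a = [7, 7, 101, 8, 39] (same object as c); c = [7, 7, 101, 8, 39] (same object as a)
`b.append(585)` → b = [7, 91, 8, 585]
`print(a)` → prints [7, 7, 101, 8, 39]
`print(b)` → prints [7, 91, 8, 585]
`print(c)` → prints [7, 7, 101, 8, 39]

Answer:
[7, 7, 101, 8, 39]
[7, 91, 8, 585]
[7, 7, 101, 8, 39]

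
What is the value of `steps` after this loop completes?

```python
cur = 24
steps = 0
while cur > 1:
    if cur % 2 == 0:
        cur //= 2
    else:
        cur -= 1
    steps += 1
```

Steps to reduce 24 to 1
`steps` takes the values: 0 → 1 → 2 → 3 → 4 → 5

Answer: 5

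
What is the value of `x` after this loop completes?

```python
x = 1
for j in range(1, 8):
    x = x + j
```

Start at 1, add 1 through 7
`x` takes the values: 1 → 2 → 4 → 7 → 11 → 16 → 22 → 29

Answer: 29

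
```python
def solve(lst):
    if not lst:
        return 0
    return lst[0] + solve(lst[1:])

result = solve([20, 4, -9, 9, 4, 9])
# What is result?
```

20 + 4 + (-9) + 9 + 4 + 9 + 0 = 37

Answer: 37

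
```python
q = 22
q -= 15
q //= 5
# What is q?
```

Trace:
`q = 22` → q = 22
`q -= 15` → q = 7
`q //= 5` → q = 1
So q = 1

Answer: 1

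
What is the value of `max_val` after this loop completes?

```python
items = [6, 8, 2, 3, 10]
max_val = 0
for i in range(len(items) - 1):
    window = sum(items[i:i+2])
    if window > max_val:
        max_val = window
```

Max sum of 2-element window in [6, 8, 2, 3, 10]
`max_val` takes the values: 0 → 14

Answer: 14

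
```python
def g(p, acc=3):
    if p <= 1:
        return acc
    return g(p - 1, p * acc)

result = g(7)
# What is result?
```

Accumulator trace (n, acc): (7, 3) -> (6, 21) -> (5, 126) -> (4, 630) -> (3, 2520) -> (2, 7560) -> (1, 15120) -> return 15120

Answer: 15120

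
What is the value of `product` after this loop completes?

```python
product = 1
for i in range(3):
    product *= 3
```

3^3 = 27
`product` takes the values: 1 → 3 → 9 → 27

Answer: 27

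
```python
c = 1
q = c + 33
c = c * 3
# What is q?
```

Trace:
`c = 1` → c = 1
`q = c + 33` → q = 34
`c = c * 3` → c = 3
So q = 34

Answer: 34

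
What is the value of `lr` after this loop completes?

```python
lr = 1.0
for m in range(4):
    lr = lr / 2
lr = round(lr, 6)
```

Halving LR 4 times: 1 / 2^4
`lr` takes the values: 1.0 → 0.5 → 0.25 → 0.125 → 0.0625

Answer: 0.0625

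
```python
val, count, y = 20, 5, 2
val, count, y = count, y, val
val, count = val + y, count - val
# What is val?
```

Trace:
`val, count, y = 20, 5, 2` → val = 20; count = 5; y = 2
`val, count, y = count, y, val` → val = 5; count = 2; y = 20
`val, count = val + y, count - val` → val = 25; count = -3
So val = 25

Answer: 25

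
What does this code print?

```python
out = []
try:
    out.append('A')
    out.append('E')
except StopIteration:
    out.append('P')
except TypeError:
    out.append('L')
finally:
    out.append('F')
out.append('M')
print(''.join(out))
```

Execution trace: 'A' (try body) → 'E' (try body, no exception) → 'F' (finally) → 'M' (after the try/except). Output: AEFM

Answer: AEFM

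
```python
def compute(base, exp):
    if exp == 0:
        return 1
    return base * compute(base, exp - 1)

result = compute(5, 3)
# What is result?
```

compute(5, 3) = 5 * 5 * 5 = 125

Answer: 125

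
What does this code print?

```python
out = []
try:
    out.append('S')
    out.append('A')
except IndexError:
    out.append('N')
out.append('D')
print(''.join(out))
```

Execution trace: 'S' (try body) → 'A' (try body, no exception) → 'D' (after the try/except). Output: SAD

Answer: SAD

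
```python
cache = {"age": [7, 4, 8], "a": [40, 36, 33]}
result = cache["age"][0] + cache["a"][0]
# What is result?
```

Trace:
`cache = {"age": [7, 4, 8], "a": [40, 36, 33]}` → cache = {'age': [7, 4, 8], 'a': [40, 36, 33]}
`result = cache["age"][0] + cache["a"][0]` → result = 47
So result = 47

Answer: 47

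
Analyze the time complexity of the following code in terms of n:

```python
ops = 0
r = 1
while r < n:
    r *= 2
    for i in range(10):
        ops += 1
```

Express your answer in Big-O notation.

Each loop level contributes: log n × 1. Multiplying the contributions gives O(log n).

Answer: O(log n)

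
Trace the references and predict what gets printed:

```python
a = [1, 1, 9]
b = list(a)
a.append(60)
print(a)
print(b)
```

Key concept: list() constructor creates copy.
Step by step:
`a = [1, 1, 9]` → a = [1, 1, 9]
`b = list(a)` → b = [1, 1, 9]
`a.append(60)` → a = [1, 1, 9, 60]
`print(a)` → prints [1, 1, 9, 60]
`print(b)` → prints [1, 1, 9]

Answer:
[1, 1, 9, 60]
[1, 1, 9]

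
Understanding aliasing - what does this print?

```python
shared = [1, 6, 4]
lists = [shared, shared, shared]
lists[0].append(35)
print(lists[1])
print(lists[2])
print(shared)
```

Key concept: list of same reference.
Step by step:
`shared = [1, 6, 4]` → shared = [1, 6, 4]
`lists = [shared, shared, shared]` → lists = [[1, 6, 4], [1, 6, 4], [1, 6, 4]]
`lists[0].append(35)` → shared = [1, 6, 4, 35]; lists = [[1, 6, 4, 35], [1, 6, 4, 35], [1, 6, 4, 35]]
`print(lists[1])` → prints [1, 6, 4, 35]
`print(lists[2])` → prints [1, 6, 4, 35]
`print(shared)` → prints [1, 6, 4, 35]

Answer:
[1, 6, 4, 35]
[1, 6, 4, 35]
[1, 6, 4, 35]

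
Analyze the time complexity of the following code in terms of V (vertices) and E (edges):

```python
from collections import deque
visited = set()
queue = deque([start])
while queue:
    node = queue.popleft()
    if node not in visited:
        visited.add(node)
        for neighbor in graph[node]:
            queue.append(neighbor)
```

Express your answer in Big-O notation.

This is Breadth-first search on a graph. Time complexity: O(V + E).

Answer: O(V + E)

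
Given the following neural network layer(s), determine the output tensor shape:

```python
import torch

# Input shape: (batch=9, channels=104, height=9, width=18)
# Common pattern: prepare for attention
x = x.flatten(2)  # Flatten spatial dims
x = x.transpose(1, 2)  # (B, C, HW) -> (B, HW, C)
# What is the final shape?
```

Input: (9, 104, 9, 18) -> after flatten(2): (9, 104, 162) -> Output: (9, 162, 104)

Answer: (9, 162, 104)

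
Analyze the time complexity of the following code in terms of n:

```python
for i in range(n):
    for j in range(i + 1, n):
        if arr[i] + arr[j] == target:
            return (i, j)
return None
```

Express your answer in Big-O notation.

This is Two sum brute force. Time complexity: O(n²).

Answer: O(n²)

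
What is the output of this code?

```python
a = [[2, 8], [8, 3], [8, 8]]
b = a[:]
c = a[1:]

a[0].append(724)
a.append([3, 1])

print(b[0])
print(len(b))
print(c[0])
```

Key concept: slice with nested mutation.
Step by step:
`a = [[2, 8], [8, 3], [8, 8]]` → a = [[2, 8], [8, 3], [8, 8]]
`b = a[:]` → b = [[2, 8], [8, 3], [8, 8]]
`c = a[1:]` → c = [[8, 3], [8, 8]]
`a[0].append(724)` → a = [[2, 8, 724], [8, 3], [8, 8]]; b = [[2, 8, 724], [8, 3], [8, 8]]
`a.append([3, 1])` → a = [[2, 8, 724], [8, 3], [8, 8], [3, 1]]
`print(b[0])` → prints [2, 8, 724]
`print(len(b))` → prints 3
`print(c[0])` → prints [8, 3]

Answer:
[2, 8, 724]
3
[8, 3]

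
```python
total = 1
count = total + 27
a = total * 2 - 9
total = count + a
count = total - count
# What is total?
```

Trace:
`total = 1` → total = 1
`count = total + 27` → count = 28
`a = total * 2 - 9` → a = -7
`total = count + a` → total = 21
`count = total - count` → count = -7
So total = 21

Answer: 21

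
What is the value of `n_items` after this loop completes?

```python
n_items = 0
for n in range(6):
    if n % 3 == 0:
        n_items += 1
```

Count numbers divisible by 3 in range(6)
`n_items` takes the values: 0 → 1 → 2

Answer: 2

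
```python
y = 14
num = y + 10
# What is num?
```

Trace:
`y = 14` → y = 14
`num = y + 10` → num = 24
So num = 24

Answer: 24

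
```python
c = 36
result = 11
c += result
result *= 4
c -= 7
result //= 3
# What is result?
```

Trace:
`c = 36` → c = 36
`result = 11` → result = 11
`c += result` → c = 47
`result *= 4` → result = 44
`c -= 7` → c = 40
`result //= 3` → result = 14
So result = 14

Answer: 14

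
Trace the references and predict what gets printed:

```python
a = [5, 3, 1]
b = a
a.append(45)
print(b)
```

Key concept: basic list aliasing.
Step by step:
`a = [5, 3, 1]` → a = [5, 3, 1]
`b = a` → b = [5, 3, 1] (same object as a)
`a.append(45)` → a = [5, 3, 1, 45] (same object as b); b = [5, 3, 1, 45] (same object as a)
`print(b)` → prints [5, 3, 1, 45]

Answer: [5, 3, 1, 45]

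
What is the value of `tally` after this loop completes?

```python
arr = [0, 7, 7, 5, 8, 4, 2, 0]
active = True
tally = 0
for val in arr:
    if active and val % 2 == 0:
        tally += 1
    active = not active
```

Count even values at even positions
`tally` takes the values: 0 → 1 → 2 → 3

Answer: 3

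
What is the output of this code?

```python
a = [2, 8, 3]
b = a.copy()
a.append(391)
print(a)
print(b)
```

Key concept: list.copy() creates independent copy.
Step by step:
`a = [2, 8, 3]` → a = [2, 8, 3]
`b = a.copy()` → b = [2, 8, 3]
`a.append(391)` → a = [2, 8, 3, 391]
`print(a)` → prints [2, 8, 3, 391]
`print(b)` → prints [2, 8, 3]

Answer:
[2, 8, 3, 391]
[2, 8, 3]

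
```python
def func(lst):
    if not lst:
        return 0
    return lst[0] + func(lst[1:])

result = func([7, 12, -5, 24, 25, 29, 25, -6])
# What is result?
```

7 + 12 + (-5) + 24 + 25 + 29 + 25 + (-6) + 0 = 111

Answer: 111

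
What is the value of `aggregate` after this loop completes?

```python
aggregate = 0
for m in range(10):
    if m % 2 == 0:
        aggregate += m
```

Sum of even numbers 0 to 9
`aggregate` takes the values: 0 → 2 → 6 → 12 → 20

Answer: 20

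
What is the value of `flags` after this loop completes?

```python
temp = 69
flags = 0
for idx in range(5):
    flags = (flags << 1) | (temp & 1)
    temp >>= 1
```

Reverse lowest 5 bits of 69
`flags` takes the values: 0 → 1 → 2 → 5 → 10 → 20

Answer: 20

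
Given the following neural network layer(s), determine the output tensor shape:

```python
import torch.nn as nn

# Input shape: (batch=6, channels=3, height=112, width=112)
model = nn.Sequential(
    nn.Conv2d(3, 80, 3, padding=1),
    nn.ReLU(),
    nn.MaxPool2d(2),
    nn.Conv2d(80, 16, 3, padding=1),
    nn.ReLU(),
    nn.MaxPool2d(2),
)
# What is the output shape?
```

Input: (6, 3, 112, 112) -> after first Conv2d: (6, 80, 112, 112) -> after first MaxPool2d: (6, 80, 56, 56) -> after second Conv2d: (6, 16, 56, 56) -> Output: (6, 16, 28, 28)

Answer: (6, 16, 28, 28)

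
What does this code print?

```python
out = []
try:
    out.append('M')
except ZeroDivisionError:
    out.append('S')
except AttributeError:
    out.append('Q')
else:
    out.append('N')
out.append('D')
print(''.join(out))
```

Execution trace: 'M' (try body, no exception) → 'N' (else) → 'D' (after the try/except). Output: MND

Answer: MND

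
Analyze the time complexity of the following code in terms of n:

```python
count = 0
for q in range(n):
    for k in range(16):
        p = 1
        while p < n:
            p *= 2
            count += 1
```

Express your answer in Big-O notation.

Each loop level contributes: n × 1 × log n. Multiplying the contributions gives O(n log n).

Answer: O(n log n)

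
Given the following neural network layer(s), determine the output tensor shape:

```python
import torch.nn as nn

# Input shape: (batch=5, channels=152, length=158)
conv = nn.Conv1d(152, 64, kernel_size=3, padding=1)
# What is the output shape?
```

Input: (5, 152, 158) -> Output: (5, 64, 158)

Answer: (5, 64, 158)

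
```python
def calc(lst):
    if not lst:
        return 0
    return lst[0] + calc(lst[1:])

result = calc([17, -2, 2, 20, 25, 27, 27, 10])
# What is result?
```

17 + (-2) + 2 + 20 + 25 + 27 + 27 + 10 + 0 = 126

Answer: 126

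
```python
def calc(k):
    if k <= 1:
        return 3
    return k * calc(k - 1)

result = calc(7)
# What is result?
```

calc(7) = 7 * 6 * 5 * 4 * 3 * 2 * 3 = 15120

Answer: 15120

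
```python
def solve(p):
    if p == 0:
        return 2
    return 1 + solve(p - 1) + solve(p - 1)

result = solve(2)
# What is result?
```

solve(p) = 1 + 2·solve(p-1), solve(0)=2. Closed form: (2+1)·2^2 - 1 = 11.

Answer: 11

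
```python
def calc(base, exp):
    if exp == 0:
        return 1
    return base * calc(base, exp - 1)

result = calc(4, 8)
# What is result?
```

calc(4, 8) = 4 * 4 * 4 * 4 * 4 * 4 * 4 * 4 = 65536

Answer: 65536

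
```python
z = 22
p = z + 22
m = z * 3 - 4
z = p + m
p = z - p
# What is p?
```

Trace:
`z = 22` → z = 22
`p = z + 22` → p = 44
`m = z * 3 - 4` → m = 62
`z = p + m` → z = 106
`p = z - p` → p = 62
So p = 62

Answer: 62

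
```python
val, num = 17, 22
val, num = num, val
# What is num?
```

Trace:
`val, num = 17, 22` → val = 17; num = 22
`val, num = num, val` → val = 22; num = 17
So num = 17

Answer: 17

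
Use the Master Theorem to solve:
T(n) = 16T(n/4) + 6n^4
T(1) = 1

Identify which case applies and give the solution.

a=16, b=4, f(n)=6n^4. log_4(16) = 2. Since c=4 > 2 and the regularity condition holds (16(n/4)^4 = (16/4^4)n^4 with 16/4^4 < 1), Case 3 applies: T(n) = Θ(f(n)) = O(n^4).

Answer: O(n^4) - Case 3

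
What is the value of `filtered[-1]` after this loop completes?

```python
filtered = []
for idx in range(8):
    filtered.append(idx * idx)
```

Last element of squares 0 to 7
`filtered` takes the values: [] → [0] → [0, 1] → [0, 1, 4] → [0, 1, 4, 9] → [0, 1, 4, 9, 16] → [0, 1, 4, 9, 16, 25] → [0, 1, 4, 9, 16, 25, 36] → [0, 1, 4, 9, 16, 25, 36, 49]
So `filtered[-1]` = 49

Answer: 49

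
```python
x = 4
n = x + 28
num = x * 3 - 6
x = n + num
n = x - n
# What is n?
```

Trace:
`x = 4` → x = 4
`n = x + 28` → n = 32
`num = x * 3 - 6` → num = 6
`x = n + num` → x = 38
`n = x - n` → n = 6
So n = 6

Answer: 6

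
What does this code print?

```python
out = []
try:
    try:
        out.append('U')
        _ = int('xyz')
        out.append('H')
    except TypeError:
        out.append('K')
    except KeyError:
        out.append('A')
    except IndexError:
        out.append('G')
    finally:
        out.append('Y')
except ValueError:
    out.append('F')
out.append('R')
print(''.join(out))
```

Execution trace: 'U' (inner try body) → 'Y' (inner finally) → 'F' (outer except ValueError) → 'R' (after the try/except). Output: UYFR

Answer: UYFR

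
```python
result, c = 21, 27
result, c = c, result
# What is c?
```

Trace:
`result, c = 21, 27` → result = 21; c = 27
`result, c = c, result` → result = 27; c = 21
So c = 21

Answer: 21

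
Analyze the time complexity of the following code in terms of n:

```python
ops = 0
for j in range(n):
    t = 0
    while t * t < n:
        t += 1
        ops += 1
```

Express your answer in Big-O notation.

Each loop level contributes: n × √n. Multiplying the contributions gives O(n√n).

Answer: O(n√n)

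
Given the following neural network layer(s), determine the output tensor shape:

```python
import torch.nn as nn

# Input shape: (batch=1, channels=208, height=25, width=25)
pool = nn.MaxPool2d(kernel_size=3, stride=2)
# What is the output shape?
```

Input: (1, 208, 25, 25) -> Output: (1, 208, 12, 12)

Answer: (1, 208, 12, 12)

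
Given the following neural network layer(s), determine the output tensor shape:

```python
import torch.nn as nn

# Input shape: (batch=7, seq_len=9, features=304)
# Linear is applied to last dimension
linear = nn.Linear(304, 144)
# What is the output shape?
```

Input: (7, 9, 304) -> Output: (7, 9, 144)

Answer: (7, 9, 144)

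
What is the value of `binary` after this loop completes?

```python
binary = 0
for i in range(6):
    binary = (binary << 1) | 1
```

Build 6 consecutive 1-bits: 0b111111
`binary` takes the values: 0 → 1 → 3 → 7 → 15 → 31 → 63

Answer: 63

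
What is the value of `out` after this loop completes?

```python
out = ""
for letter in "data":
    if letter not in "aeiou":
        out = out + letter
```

Remove vowels from 'data'
`out` takes the values: "" → "d" → "dt"

Answer: "dt"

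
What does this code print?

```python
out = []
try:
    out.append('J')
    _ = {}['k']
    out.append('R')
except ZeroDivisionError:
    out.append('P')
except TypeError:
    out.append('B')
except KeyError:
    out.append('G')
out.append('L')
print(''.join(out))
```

Execution trace: 'J' (try body) → 'G' (except KeyError) → 'L' (after the try/except). Output: JGL

Answer: JGL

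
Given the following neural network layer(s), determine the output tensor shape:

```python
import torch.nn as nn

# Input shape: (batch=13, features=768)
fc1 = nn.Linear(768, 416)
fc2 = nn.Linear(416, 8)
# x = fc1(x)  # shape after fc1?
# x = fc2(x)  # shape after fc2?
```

Input: (13, 768) -> after fc1: (13, 416) -> Output: (13, 8)

Answer: (13, 8)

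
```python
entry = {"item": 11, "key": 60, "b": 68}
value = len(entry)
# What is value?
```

Trace:
`entry = {"item": 11, "key": 60, "b": 68}` → entry = {'item': 11, 'key': 60, 'b': 68}
`value = len(entry)` → value = 3
So value = 3

Answer: 3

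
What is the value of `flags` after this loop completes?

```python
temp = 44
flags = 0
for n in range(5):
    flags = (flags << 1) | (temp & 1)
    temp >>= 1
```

Reverse lowest 5 bits of 44
`flags` takes the values: 0 → 1 → 3 → 6

Answer: 6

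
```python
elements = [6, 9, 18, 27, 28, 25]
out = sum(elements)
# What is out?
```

Trace:
`elements = [6, 9, 18, 27, 28, 25]` → elements = [6, 9, 18, 27, 28, 25]
`out = sum(elements)` → out = 113
So out = 113

Answer: 113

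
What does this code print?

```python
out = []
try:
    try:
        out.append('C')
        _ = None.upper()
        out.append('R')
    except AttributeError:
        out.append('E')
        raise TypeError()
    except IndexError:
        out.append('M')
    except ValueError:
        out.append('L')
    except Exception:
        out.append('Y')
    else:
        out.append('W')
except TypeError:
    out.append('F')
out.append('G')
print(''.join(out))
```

Execution trace: 'C' (inner try body) → 'E' (inner except AttributeError) → 'F' (outer except TypeError) → 'G' (after the try/except). Output: CEFG

Answer: CEFG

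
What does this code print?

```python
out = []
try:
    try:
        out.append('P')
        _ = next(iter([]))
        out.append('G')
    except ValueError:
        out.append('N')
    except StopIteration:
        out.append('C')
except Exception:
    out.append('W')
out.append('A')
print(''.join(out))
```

Execution trace: 'P' (inner try body) → 'C' (inner except StopIteration) → 'A' (after the try/except). Output: PCA

Answer: PCA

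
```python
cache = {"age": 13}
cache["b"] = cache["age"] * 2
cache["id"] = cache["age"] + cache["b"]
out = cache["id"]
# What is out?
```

Trace:
`cache = {"age": 13}` → cache = {'age': 13}
`cache["b"] = cache["age"] * 2` → cache = {'age': 13, 'b': 26}
`cache["id"] = cache["age"] + cache["b"]` → cache = {'age': 13, 'b': 26, 'id': 39}
`out = cache["id"]` → out = 39
So out = 39

Answer: 39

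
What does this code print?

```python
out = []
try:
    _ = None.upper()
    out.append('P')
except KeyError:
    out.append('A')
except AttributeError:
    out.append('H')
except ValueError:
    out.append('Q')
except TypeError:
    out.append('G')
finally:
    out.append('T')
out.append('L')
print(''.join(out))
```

Execution trace: 'H' (except AttributeError) → 'T' (finally) → 'L' (after the try/except). Output: HTL

Answer: HTL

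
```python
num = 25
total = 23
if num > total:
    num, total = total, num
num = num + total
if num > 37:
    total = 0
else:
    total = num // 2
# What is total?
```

Trace:
`num = 25` → num = 25
`total = 23` → total = 23
`if num > total: ...` → num > total is True → num = 23; total = 25
`num = num + total` → num = 48
`if num > 37: ...` → num > 37 is True → total = 0
So total = 0

Answer: 0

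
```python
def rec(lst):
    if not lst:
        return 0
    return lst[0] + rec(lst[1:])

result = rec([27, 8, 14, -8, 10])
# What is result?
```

27 + 8 + 14 + (-8) + 10 + 0 = 51

Answer: 51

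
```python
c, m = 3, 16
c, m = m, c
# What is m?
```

Trace:
`c, m = 3, 16` → c = 3; m = 16
`c, m = m, c` → c = 16; m = 3
So m = 3

Answer: 3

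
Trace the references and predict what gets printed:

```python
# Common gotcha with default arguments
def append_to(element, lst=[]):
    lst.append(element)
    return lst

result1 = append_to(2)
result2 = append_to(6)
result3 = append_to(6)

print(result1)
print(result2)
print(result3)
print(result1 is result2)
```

Key concept: mutable default argument gotcha.
Step by step:
`result1 = append_to(2)` → result1 = [2]
`result2 = append_to(6)` → result1 = [2, 6] (same object as result2); result2 = [2, 6] (same object as result1)
`result3 = append_to(6)` → result1 = [2, 6, 6] (same object as result2, result3); result2 = [2, 6, 6] (same object as result1, result3); result3 = [2, 6, 6] (same object as result1, result2)
`print(result1)` → prints [2, 6, 6]
`print(result2)` → prints [2, 6, 6]
`print(result3)` → prints [2, 6, 6]
`print(result1 is result2)` → prints True

Answer:
[2, 6, 6]
[2, 6, 6]
[2, 6, 6]
True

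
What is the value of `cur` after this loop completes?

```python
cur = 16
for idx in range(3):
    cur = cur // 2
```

Halve 3 times: 16 // 2^3 = 2
`cur` takes the values: 16 → 8 → 4 → 2

Answer: 2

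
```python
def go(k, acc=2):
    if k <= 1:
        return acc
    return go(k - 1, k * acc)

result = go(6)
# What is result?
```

Accumulator trace (n, acc): (6, 2) -> (5, 12) -> (4, 60) -> (3, 240) -> (2, 720) -> (1, 1440) -> return 1440

Answer: 1440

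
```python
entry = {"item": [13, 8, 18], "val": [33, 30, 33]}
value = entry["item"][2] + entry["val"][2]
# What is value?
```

Trace:
`entry = {"item": [13, 8, 18], "val": [33, 30, 33]}` → entry = {'item': [13, 8, 18], 'val': [33, 30, 33]}
`value = entry["item"][2] + entry["val"][2]` → value = 51
So value = 51

Answer: 51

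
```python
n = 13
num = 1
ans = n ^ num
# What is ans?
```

Trace:
`n = 13` → n = 13
`num = 1` → num = 1
`ans = n ^ num` → ans = 12
So ans = 12

Answer: 12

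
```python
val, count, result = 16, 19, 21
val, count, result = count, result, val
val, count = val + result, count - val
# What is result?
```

Trace:
`val, count, result = 16, 19, 21` → val = 16; count = 19; result = 21
`val, count, result = count, result, val` → val = 19; count = 21; result = 16
`val, count = val + result, count - val` → val = 35; count = 2
So result = 16

Answer: 16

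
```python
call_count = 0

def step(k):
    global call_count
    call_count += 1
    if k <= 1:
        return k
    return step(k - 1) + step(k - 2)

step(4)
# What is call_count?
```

Calls(k) = 1 + Calls(k-1) + Calls(k-2); Calls(0)=Calls(1)=1. For k=4 this gives 9.

Answer: 9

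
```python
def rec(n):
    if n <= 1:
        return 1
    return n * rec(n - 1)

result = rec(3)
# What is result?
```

rec(3) = 3 * 2 * 1 = 6

Answer: 6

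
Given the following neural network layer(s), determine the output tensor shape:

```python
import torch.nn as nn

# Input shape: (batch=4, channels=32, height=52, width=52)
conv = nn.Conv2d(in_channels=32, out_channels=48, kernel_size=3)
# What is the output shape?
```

Input: (4, 32, 52, 52) -> Output: (4, 48, 50, 50)

Answer: (4, 48, 50, 50)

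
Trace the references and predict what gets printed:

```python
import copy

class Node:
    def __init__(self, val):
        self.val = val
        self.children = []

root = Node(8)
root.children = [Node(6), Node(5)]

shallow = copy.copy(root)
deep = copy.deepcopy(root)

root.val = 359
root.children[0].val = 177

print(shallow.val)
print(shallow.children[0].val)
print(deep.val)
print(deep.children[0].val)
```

Key concept: deep copy with custom objects.
Step by step:
`root = Node(8)` → root = Node(val=8, children=[])
`root.children = [Node(6), Node(5)]` → root = Node(val=8, children=[Node(val=6, children=[]), Node(val=5, children=[])])
`shallow = copy.copy(root)` → shallow = Node(val=8, children=[Node(val=6, children=[]), Node(val=5, children=[])])
`deep = copy.deepcopy(root)` → deep = Node(val=8, children=[Node(val=6, children=[]), Node(val=5, children=[])])
`root.val = 359` → root = Node(val=359, children=[Node(val=6, children=[]), Node(val=5, children=[])])
`root.children[0].val = 177` → root = Node(val=359, children=[Node(val=177, children=[]), Node(val=5, children=[])]); shallow = Node(val=8, children=[Node(val=177, children=[]), Node(val=5, children=[])])
`print(shallow.val)` → prints 8
`print(shallow.children[0].val)` → prints 177
`print(deep.val)` → prints 8
`print(deep.children[0].val)` → prints 6

Answer:
8
177
8
6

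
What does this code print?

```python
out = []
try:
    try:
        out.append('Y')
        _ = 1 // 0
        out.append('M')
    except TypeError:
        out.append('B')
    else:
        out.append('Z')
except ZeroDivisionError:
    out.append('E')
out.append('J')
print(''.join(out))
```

Execution trace: 'Y' (try body) → 'E' (outer except ZeroDivisionError) → 'J' (after the try/except). Output: YEJ

Answer: YEJ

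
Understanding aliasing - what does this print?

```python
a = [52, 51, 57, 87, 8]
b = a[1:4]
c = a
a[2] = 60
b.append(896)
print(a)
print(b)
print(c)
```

Key concept: slice vs alias.
Step by step:
`a = [52, 51, 57, 87, 8]` → a = [52, 51, 57, 87, 8]
`b = a[1:4]` → b = [51, 57, 87]
`c = a` → c = [52, 51, 57, 87, 8] (same object as a)
`a[2] = 60` → a = [52, 51, 60, 87, 8] (same object as c); c = [52, 51, 60, 87, 8] (same object as a)
`b.append(896)` → b = [51, 57, 87, 896]
`print(a)` → prints [52, 51, 60, 87, 8]
`print(b)` → prints [51, 57, 87, 896]
`print(c)` → prints [52, 51, 60, 87, 8]

Answer:
[52, 51, 60, 87, 8]
[51, 57, 87, 896]
[52, 51, 60, 87, 8]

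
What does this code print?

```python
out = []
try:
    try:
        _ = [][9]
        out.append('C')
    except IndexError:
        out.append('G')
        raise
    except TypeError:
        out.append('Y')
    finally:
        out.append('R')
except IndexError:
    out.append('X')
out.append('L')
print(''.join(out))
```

Execution trace: 'G' (inner except IndexError) → 'R' (inner finally) → 'X' (outer except IndexError) → 'L' (after the try/except). Output: GRXL

Answer: GRXL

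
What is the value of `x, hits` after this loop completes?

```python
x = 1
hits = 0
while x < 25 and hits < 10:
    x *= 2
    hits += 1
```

Double until >= 25 or 10 iterations
`x, hits` takes the values: (1, 0) → (2, 0) → (2, 1) → (4, 1) → (4, 2) → (8, 2) → (8, 3) → (16, 3) → (16, 4) → (32, 4) → (32, 5)

Answer: 32, 5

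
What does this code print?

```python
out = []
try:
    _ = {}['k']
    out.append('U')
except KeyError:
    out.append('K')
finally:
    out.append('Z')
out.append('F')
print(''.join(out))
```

Execution trace: 'K' (except KeyError) → 'Z' (finally) → 'F' (after the try/except). Output: KZF

Answer: KZF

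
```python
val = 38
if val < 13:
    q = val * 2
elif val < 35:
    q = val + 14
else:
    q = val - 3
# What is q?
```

Trace:
`val = 38` → val = 38
`if val < 13: ...` → val < 13 is False, val < 35 is False, take else branch → q = 35
So q = 35

Answer: 35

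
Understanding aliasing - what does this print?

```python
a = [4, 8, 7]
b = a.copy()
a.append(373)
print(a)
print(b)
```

Key concept: list.copy() creates independent copy.
Step by step:
`a = [4, 8, 7]` → a = [4, 8, 7]
`b = a.copy()` → b = [4, 8, 7]
`a.append(373)` → a = [4, 8, 7, 373]
`print(a)` → prints [4, 8, 7, 373]
`print(b)` → prints [4, 8, 7]

Answer:
[4, 8, 7, 373]
[4, 8, 7]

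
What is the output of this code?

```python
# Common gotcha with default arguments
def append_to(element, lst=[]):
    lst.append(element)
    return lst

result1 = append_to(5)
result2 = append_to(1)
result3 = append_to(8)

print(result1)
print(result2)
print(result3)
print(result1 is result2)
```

Key concept: mutable default argument gotcha.
Step by step:
`result1 = append_to(5)` → result1 = [5]
`result2 = append_to(1)` → result1 = [5, 1] (same object as result2); result2 = [5, 1] (same object as result1)
`result3 = append_to(8)` → result1 = [5, 1, 8] (same object as result2, result3); result2 = [5, 1, 8] (same object as result1, result3); result3 = [5, 1, 8] (same object as result1, result2)
`print(result1)` → prints [5, 1, 8]
`print(result2)` → prints [5, 1, 8]
`print(result3)` → prints [5, 1, 8]
`print(result1 is result2)` → prints True

Answer:
[5, 1, 8]
[5, 1, 8]
[5, 1, 8]
True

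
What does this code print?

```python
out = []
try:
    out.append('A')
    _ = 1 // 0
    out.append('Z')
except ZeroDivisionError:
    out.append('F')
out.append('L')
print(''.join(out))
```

Execution trace: 'A' (try body) → 'F' (except ZeroDivisionError) → 'L' (after the try/except). Output: AFL

Answer: AFL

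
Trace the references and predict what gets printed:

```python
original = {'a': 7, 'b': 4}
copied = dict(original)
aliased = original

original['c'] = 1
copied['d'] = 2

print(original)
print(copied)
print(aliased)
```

Key concept: dict() creates copy, assignment creates alias.
Step by step:
`original = {'a': 7, 'b': 4}` → original = {'a': 7, 'b': 4}
`copied = dict(original)` → copied = {'a': 7, 'b': 4}
`aliased = original` → aliased = {'a': 7, 'b': 4} (same object as original)
`original['c'] = 1` → original = {'a': 7, 'b': 4, 'c': 1} (same object as aliased); aliased = {'a': 7, 'b': 4, 'c': 1} (same object as original)
`copied['d'] = 2` → copied = {'a': 7, 'b': 4, 'd': 2}
`print(original)` → prints {'a': 7, 'b': 4, 'c': 1}
`print(copied)` → prints {'a': 7, 'b': 4, 'd': 2}
`print(aliased)` → prints {'a': 7, 'b': 4, 'c': 1}

Answer:
{'a': 7, 'b': 4, 'c': 1}
{'a': 7, 'b': 4, 'd': 2}
{'a': 7, 'b': 4, 'c': 1}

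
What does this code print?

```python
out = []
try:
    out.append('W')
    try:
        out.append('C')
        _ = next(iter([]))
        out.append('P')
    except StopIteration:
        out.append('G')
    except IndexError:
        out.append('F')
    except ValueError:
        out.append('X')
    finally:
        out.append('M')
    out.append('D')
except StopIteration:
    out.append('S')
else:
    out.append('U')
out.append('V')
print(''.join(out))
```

Execution trace: 'W' (try body) → 'C' (inner try body) → 'G' (inner except StopIteration) → 'M' (inner finally) → 'D' (try body, no exception) → 'U' (else) → 'V' (after the try/except). Output: WCGMDUV

Answer: WCGMDUV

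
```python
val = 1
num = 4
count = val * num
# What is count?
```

Trace:
`val = 1` → val = 1
`num = 4` → num = 4
`count = val * num` → count = 4
So count = 4

Answer: 4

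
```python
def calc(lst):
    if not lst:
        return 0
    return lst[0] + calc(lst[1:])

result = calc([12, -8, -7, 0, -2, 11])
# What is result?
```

12 + (-8) + (-7) + 0 + (-2) + 11 + 0 = 6

Answer: 6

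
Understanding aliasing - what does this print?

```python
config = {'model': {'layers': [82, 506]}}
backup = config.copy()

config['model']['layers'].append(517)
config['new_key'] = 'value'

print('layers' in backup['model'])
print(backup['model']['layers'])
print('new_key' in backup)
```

Key concept: shallow copy gotcha with nested dict.
Step by step:
`config = {'model': {'layers': [82, 506]}}` → config = {'model': {'layers': [82, 506]}}
`backup = config.copy()` → backup = {'model': {'layers': [82, 506]}}
`config['model']['layers'].append(517)` → config = {'model': {'layers': [82, 506, 517]}}; backup = {'model': {'layers': [82, 506, 517]}}
`config['new_key'] = 'value'` → config = {'model': {'layers': [82, 506, 517]}, 'new_key': 'value'}
`print('layers' in backup['model'])` → prints True
`print(backup['model']['layers'])` → prints [82, 506, 517]
`print('new_key' in backup)` → prints False

Answer:
True
[82, 506, 517]
False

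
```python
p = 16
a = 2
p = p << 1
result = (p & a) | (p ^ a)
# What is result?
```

Trace:
`p = 16` → p = 16
`a = 2` → a = 2
`p = p << 1` → p = 32
`result = (p & a) | (p ^ a)` → result = 34
So result = 34

Answer: 34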